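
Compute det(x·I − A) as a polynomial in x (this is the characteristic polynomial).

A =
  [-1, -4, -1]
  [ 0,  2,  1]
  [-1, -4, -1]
x^3

Expanding det(x·I − A) (e.g. by cofactor expansion or by noting that A is similar to its Jordan form J, which has the same characteristic polynomial as A) gives
  χ_A(x) = x^3
which factors as x^3. The eigenvalues (with algebraic multiplicities) are λ = 0 with multiplicity 3.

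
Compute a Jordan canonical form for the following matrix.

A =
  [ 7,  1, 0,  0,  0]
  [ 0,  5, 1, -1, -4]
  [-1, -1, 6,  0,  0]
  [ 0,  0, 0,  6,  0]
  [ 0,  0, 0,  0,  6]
J_3(6) ⊕ J_1(6) ⊕ J_1(6)

The characteristic polynomial is
  det(x·I − A) = x^5 - 30*x^4 + 360*x^3 - 2160*x^2 + 6480*x - 7776 = (x - 6)^5

Eigenvalues and multiplicities (the geometric multiplicity of λ is n − rank(A − λI), which equals the number of Jordan blocks for λ):
  λ = 6: algebraic multiplicity = 5, geometric multiplicity = 3

Determining the block sizes for each eigenvalue:
  λ = 6: with am = 5 and gm = 3, the partition is not yet determined (e.g. several partitions of 5 into 3 parts exist). Let N = A − (6)·I. Computing rank(N^1) = 2, rank(N^2) = 1, rank(N^3) = 0; the number of blocks of size ≥ j is rank(N^{j−1}) − rank(N^j), giving [3, 1, 1]. So we have 1 block(s) of size 3, 2 block(s) of size 1 → block sizes [3, 1, 1]

Assembling the blocks gives a Jordan form
J =
  [6, 1, 0, 0, 0]
  [0, 6, 1, 0, 0]
  [0, 0, 6, 0, 0]
  [0, 0, 0, 6, 0]
  [0, 0, 0, 0, 6]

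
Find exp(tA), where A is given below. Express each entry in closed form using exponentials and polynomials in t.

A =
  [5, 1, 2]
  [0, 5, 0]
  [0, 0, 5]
e^{tA} =
  [exp(5*t), t*exp(5*t), 2*t*exp(5*t)]
  [0, exp(5*t), 0]
  [0, 0, exp(5*t)]

Strategy: write A = P · J · P⁻¹ where J is a Jordan canonical form, so e^{tA} = P · e^{tJ} · P⁻¹, and e^{tJ} can be computed block-by-block.

A has Jordan form
J =
  [5, 1, 0]
  [0, 5, 0]
  [0, 0, 5]
(up to reordering of blocks).

Per-block formulas:
  For a 2×2 Jordan block J_2(5): exp(t · J_2(5)) = e^(5t)·(I + t·N), where N is the 2×2 nilpotent shift.
  For a 1×1 block at λ = 5: exp(t · [5]) = [e^(5t)].

After assembling e^{tJ} and conjugating by P, we get:

e^{tA} =
  [exp(5*t), t*exp(5*t), 2*t*exp(5*t)]
  [0, exp(5*t), 0]
  [0, 0, exp(5*t)]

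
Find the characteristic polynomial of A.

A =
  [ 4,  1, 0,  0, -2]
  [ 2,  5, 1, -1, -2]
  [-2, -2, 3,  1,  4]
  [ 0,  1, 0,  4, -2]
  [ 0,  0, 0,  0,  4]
x^5 - 20*x^4 + 160*x^3 - 640*x^2 + 1280*x - 1024

Expanding det(x·I − A) (e.g. by cofactor expansion or by noting that A is similar to its Jordan form J, which has the same characteristic polynomial as A) gives
  χ_A(x) = x^5 - 20*x^4 + 160*x^3 - 640*x^2 + 1280*x - 1024
which factors as (x - 4)^5. The eigenvalues (with algebraic multiplicities) are λ = 4 with multiplicity 5.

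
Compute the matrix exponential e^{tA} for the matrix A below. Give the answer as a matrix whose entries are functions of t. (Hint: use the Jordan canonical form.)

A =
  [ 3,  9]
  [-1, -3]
e^{tA} =
  [3*t + 1, 9*t]
  [-t, 1 - 3*t]

Strategy: write A = P · J · P⁻¹ where J is a Jordan canonical form, so e^{tA} = P · e^{tJ} · P⁻¹, and e^{tJ} can be computed block-by-block.

A has Jordan form
J =
  [0, 1]
  [0, 0]
(up to reordering of blocks).

Per-block formulas:
  For a 2×2 Jordan block J_2(0): exp(t · J_2(0)) = e^(0t)·(I + t·N), where N is the 2×2 nilpotent shift.

After assembling e^{tJ} and conjugating by P, we get:

e^{tA} =
  [3*t + 1, 9*t]
  [-t, 1 - 3*t]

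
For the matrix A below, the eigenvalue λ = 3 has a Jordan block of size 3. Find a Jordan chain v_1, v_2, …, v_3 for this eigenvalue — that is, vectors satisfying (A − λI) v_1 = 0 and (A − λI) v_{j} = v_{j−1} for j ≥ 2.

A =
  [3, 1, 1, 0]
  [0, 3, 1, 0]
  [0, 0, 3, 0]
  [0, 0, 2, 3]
A Jordan chain for λ = 3 of length 3:
v_1 = (1, 0, 0, 0)ᵀ
v_2 = (1, 1, 0, 2)ᵀ
v_3 = (0, 0, 1, 0)ᵀ

Let N = A − (3)·I. We want v_3 with N^3 v_3 = 0 but N^2 v_3 ≠ 0; then v_{j-1} := N · v_j for j = 3, …, 2.

Pick v_3 = (0, 0, 1, 0)ᵀ.
Then v_2 = N · v_3 = (1, 1, 0, 2)ᵀ.
Then v_1 = N · v_2 = (1, 0, 0, 0)ᵀ.

Sanity check: (A − (3)·I) v_1 = (0, 0, 0, 0)ᵀ = 0. ✓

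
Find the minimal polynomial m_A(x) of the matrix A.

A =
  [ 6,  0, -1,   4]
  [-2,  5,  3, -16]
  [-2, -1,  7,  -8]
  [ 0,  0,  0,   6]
x^3 - 18*x^2 + 108*x - 216

The characteristic polynomial is χ_A(x) = (x - 6)^4, so the eigenvalues are known. The minimal polynomial is
  m_A(x) = Π_λ (x − λ)^{k_λ}
where k_λ is the size of the *largest* Jordan block for λ (equivalently, the smallest k with (A − λI)^k v = 0 for every generalised eigenvector v of λ).

  λ = 6: largest Jordan block has size 3, contributing (x − 6)^3

So m_A(x) = (x - 6)^3 = x^3 - 18*x^2 + 108*x - 216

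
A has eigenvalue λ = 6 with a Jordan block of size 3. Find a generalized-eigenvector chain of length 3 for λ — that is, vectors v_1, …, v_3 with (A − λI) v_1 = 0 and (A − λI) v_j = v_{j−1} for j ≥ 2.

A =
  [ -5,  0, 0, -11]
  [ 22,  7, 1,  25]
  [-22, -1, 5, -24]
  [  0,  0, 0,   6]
A Jordan chain for λ = 6 of length 3:
v_1 = (0, -1, 1, 0)ᵀ
v_2 = (0, -3, 2, 0)ᵀ
v_3 = (1, 0, 0, -1)ᵀ

Let N = A − (6)·I. We want v_3 with N^3 v_3 = 0 but N^2 v_3 ≠ 0; then v_{j-1} := N · v_j for j = 3, …, 2.

Pick v_3 = (1, 0, 0, -1)ᵀ.
Then v_2 = N · v_3 = (0, -3, 2, 0)ᵀ.
Then v_1 = N · v_2 = (0, -1, 1, 0)ᵀ.

Sanity check: (A − (6)·I) v_1 = (0, 0, 0, 0)ᵀ = 0. ✓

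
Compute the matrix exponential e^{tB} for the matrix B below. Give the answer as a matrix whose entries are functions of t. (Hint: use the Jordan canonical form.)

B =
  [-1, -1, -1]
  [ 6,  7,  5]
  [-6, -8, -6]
e^{tB} =
  [exp(-t), -t*exp(-t), -t*exp(-t)]
  [2*exp(2*t) - 2*exp(-t), 2*t*exp(-t) + 2*exp(2*t) - exp(-t), 2*t*exp(-t) + exp(2*t) - exp(-t)]
  [-2*exp(2*t) + 2*exp(-t), -2*t*exp(-t) - 2*exp(2*t) + 2*exp(-t), -2*t*exp(-t) - exp(2*t) + 2*exp(-t)]

Strategy: write B = P · J · P⁻¹ where J is a Jordan canonical form, so e^{tB} = P · e^{tJ} · P⁻¹, and e^{tJ} can be computed block-by-block.

B has Jordan form
J =
  [-1,  1, 0]
  [ 0, -1, 0]
  [ 0,  0, 2]
(up to reordering of blocks).

Per-block formulas:
  For a 2×2 Jordan block J_2(-1): exp(t · J_2(-1)) = e^(-1t)·(I + t·N), where N is the 2×2 nilpotent shift.
  For a 1×1 block at λ = 2: exp(t · [2]) = [e^(2t)].

After assembling e^{tJ} and conjugating by P, we get:

e^{tB} =
  [exp(-t), -t*exp(-t), -t*exp(-t)]
  [2*exp(2*t) - 2*exp(-t), 2*t*exp(-t) + 2*exp(2*t) - exp(-t), 2*t*exp(-t) + exp(2*t) - exp(-t)]
  [-2*exp(2*t) + 2*exp(-t), -2*t*exp(-t) - 2*exp(2*t) + 2*exp(-t), -2*t*exp(-t) - exp(2*t) + 2*exp(-t)]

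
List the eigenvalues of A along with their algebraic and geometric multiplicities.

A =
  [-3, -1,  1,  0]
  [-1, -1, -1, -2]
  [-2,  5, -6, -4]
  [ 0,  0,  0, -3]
λ = -4: alg = 1, geom = 1; λ = -3: alg = 3, geom = 2

Step 1 — factor the characteristic polynomial to read off the algebraic multiplicities:
  χ_A(x) = (x + 3)^3*(x + 4)

Step 2 — compute geometric multiplicities via the rank-nullity identity g(λ) = n − rank(A − λI):
  rank(A − (-4)·I) = 3, so dim ker(A − (-4)·I) = n − 3 = 1
  rank(A − (-3)·I) = 2, so dim ker(A − (-3)·I) = n − 2 = 2

Summary:
  λ = -4: algebraic multiplicity = 1, geometric multiplicity = 1
  λ = -3: algebraic multiplicity = 3, geometric multiplicity = 2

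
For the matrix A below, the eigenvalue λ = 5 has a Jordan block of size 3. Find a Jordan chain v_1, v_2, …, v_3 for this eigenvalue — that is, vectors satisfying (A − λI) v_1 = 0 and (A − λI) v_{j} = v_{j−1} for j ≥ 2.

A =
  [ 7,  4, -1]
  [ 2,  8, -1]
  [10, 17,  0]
A Jordan chain for λ = 5 of length 3:
v_1 = (2, 0, 4)ᵀ
v_2 = (2, 2, 10)ᵀ
v_3 = (1, 0, 0)ᵀ

Let N = A − (5)·I. We want v_3 with N^3 v_3 = 0 but N^2 v_3 ≠ 0; then v_{j-1} := N · v_j for j = 3, …, 2.

Pick v_3 = (1, 0, 0)ᵀ.
Then v_2 = N · v_3 = (2, 2, 10)ᵀ.
Then v_1 = N · v_2 = (2, 0, 4)ᵀ.

Sanity check: (A − (5)·I) v_1 = (0, 0, 0)ᵀ = 0. ✓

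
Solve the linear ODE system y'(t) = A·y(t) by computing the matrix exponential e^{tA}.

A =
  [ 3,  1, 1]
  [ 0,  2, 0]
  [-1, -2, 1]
e^{tA} =
  [t*exp(2*t) + exp(2*t), -t^2*exp(2*t)/2 + t*exp(2*t), t*exp(2*t)]
  [0, exp(2*t), 0]
  [-t*exp(2*t), t^2*exp(2*t)/2 - 2*t*exp(2*t), -t*exp(2*t) + exp(2*t)]

Strategy: write A = P · J · P⁻¹ where J is a Jordan canonical form, so e^{tA} = P · e^{tJ} · P⁻¹, and e^{tJ} can be computed block-by-block.

A has Jordan form
J =
  [2, 1, 0]
  [0, 2, 1]
  [0, 0, 2]
(up to reordering of blocks).

Per-block formulas:
  For a 3×3 Jordan block J_3(2): exp(t · J_3(2)) = e^(2t)·(I + t·N + (t^2/2)·N^2), where N is the 3×3 nilpotent shift.

After assembling e^{tJ} and conjugating by P, we get:

e^{tA} =
  [t*exp(2*t) + exp(2*t), -t^2*exp(2*t)/2 + t*exp(2*t), t*exp(2*t)]
  [0, exp(2*t), 0]
  [-t*exp(2*t), t^2*exp(2*t)/2 - 2*t*exp(2*t), -t*exp(2*t) + exp(2*t)]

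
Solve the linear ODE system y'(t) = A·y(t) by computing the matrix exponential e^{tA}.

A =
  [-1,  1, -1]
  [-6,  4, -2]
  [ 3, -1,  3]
e^{tA} =
  [-3*t*exp(2*t) + exp(2*t), t*exp(2*t), -t*exp(2*t)]
  [-6*t*exp(2*t), 2*t*exp(2*t) + exp(2*t), -2*t*exp(2*t)]
  [3*t*exp(2*t), -t*exp(2*t), t*exp(2*t) + exp(2*t)]

Strategy: write A = P · J · P⁻¹ where J is a Jordan canonical form, so e^{tA} = P · e^{tJ} · P⁻¹, and e^{tJ} can be computed block-by-block.

A has Jordan form
J =
  [2, 1, 0]
  [0, 2, 0]
  [0, 0, 2]
(up to reordering of blocks).

Per-block formulas:
  For a 2×2 Jordan block J_2(2): exp(t · J_2(2)) = e^(2t)·(I + t·N), where N is the 2×2 nilpotent shift.
  For a 1×1 block at λ = 2: exp(t · [2]) = [e^(2t)].

After assembling e^{tJ} and conjugating by P, we get:

e^{tA} =
  [-3*t*exp(2*t) + exp(2*t), t*exp(2*t), -t*exp(2*t)]
  [-6*t*exp(2*t), 2*t*exp(2*t) + exp(2*t), -2*t*exp(2*t)]
  [3*t*exp(2*t), -t*exp(2*t), t*exp(2*t) + exp(2*t)]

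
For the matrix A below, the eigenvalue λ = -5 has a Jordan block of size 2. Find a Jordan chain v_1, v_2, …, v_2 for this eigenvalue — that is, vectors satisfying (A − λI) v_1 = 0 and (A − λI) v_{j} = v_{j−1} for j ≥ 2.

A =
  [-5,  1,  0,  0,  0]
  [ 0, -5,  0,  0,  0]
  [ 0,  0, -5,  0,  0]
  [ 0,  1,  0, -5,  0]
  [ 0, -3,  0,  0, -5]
A Jordan chain for λ = -5 of length 2:
v_1 = (1, 0, 0, 1, -3)ᵀ
v_2 = (0, 1, 0, 0, 0)ᵀ

Let N = A − (-5)·I. We want v_2 with N^2 v_2 = 0 but N^1 v_2 ≠ 0; then v_{j-1} := N · v_j for j = 2, …, 2.

Pick v_2 = (0, 1, 0, 0, 0)ᵀ.
Then v_1 = N · v_2 = (1, 0, 0, 1, -3)ᵀ.

Sanity check: (A − (-5)·I) v_1 = (0, 0, 0, 0, 0)ᵀ = 0. ✓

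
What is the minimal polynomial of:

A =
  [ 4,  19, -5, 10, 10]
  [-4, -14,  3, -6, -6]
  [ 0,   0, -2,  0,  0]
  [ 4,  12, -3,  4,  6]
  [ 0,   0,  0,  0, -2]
x^3 + 6*x^2 + 12*x + 8

The characteristic polynomial is χ_A(x) = (x + 2)^5, so the eigenvalues are known. The minimal polynomial is
  m_A(x) = Π_λ (x − λ)^{k_λ}
where k_λ is the size of the *largest* Jordan block for λ (equivalently, the smallest k with (A − λI)^k v = 0 for every generalised eigenvector v of λ).

  λ = -2: largest Jordan block has size 3, contributing (x + 2)^3

So m_A(x) = (x + 2)^3 = x^3 + 6*x^2 + 12*x + 8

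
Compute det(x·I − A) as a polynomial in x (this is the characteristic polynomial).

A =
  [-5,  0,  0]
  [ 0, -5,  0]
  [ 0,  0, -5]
x^3 + 15*x^2 + 75*x + 125

Expanding det(x·I − A) (e.g. by cofactor expansion or by noting that A is similar to its Jordan form J, which has the same characteristic polynomial as A) gives
  χ_A(x) = x^3 + 15*x^2 + 75*x + 125
which factors as (x + 5)^3. The eigenvalues (with algebraic multiplicities) are λ = -5 with multiplicity 3.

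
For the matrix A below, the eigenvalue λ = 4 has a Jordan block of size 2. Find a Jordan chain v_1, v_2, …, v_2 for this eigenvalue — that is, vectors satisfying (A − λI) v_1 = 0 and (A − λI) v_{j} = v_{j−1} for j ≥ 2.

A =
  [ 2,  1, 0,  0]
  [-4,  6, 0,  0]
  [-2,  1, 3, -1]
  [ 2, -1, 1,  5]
A Jordan chain for λ = 4 of length 2:
v_1 = (-2, -4, -2, 2)ᵀ
v_2 = (1, 0, 0, 0)ᵀ

Let N = A − (4)·I. We want v_2 with N^2 v_2 = 0 but N^1 v_2 ≠ 0; then v_{j-1} := N · v_j for j = 2, …, 2.

Pick v_2 = (1, 0, 0, 0)ᵀ.
Then v_1 = N · v_2 = (-2, -4, -2, 2)ᵀ.

Sanity check: (A − (4)·I) v_1 = (0, 0, 0, 0)ᵀ = 0. ✓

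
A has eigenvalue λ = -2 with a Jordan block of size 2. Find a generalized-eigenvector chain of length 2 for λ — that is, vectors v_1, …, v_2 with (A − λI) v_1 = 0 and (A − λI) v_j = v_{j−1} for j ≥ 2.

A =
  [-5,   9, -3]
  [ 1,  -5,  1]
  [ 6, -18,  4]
A Jordan chain for λ = -2 of length 2:
v_1 = (-3, 1, 6)ᵀ
v_2 = (1, 0, 0)ᵀ

Let N = A − (-2)·I. We want v_2 with N^2 v_2 = 0 but N^1 v_2 ≠ 0; then v_{j-1} := N · v_j for j = 2, …, 2.

Pick v_2 = (1, 0, 0)ᵀ.
Then v_1 = N · v_2 = (-3, 1, 6)ᵀ.

Sanity check: (A − (-2)·I) v_1 = (0, 0, 0)ᵀ = 0. ✓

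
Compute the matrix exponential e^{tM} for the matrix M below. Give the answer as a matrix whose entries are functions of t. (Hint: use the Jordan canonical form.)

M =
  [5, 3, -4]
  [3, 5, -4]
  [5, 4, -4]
e^{tM} =
  [-t^2*exp(2*t) + 3*t*exp(2*t) + exp(2*t), t^2*exp(2*t) + 3*t*exp(2*t), -4*t*exp(2*t)]
  [-t^2*exp(2*t) + 3*t*exp(2*t), t^2*exp(2*t) + 3*t*exp(2*t) + exp(2*t), -4*t*exp(2*t)]
  [-3*t^2*exp(2*t)/2 + 5*t*exp(2*t), 3*t^2*exp(2*t)/2 + 4*t*exp(2*t), -6*t*exp(2*t) + exp(2*t)]

Strategy: write M = P · J · P⁻¹ where J is a Jordan canonical form, so e^{tM} = P · e^{tJ} · P⁻¹, and e^{tJ} can be computed block-by-block.

M has Jordan form
J =
  [2, 1, 0]
  [0, 2, 1]
  [0, 0, 2]
(up to reordering of blocks).

Per-block formulas:
  For a 3×3 Jordan block J_3(2): exp(t · J_3(2)) = e^(2t)·(I + t·N + (t^2/2)·N^2), where N is the 3×3 nilpotent shift.

After assembling e^{tJ} and conjugating by P, we get:

e^{tM} =
  [-t^2*exp(2*t) + 3*t*exp(2*t) + exp(2*t), t^2*exp(2*t) + 3*t*exp(2*t), -4*t*exp(2*t)]
  [-t^2*exp(2*t) + 3*t*exp(2*t), t^2*exp(2*t) + 3*t*exp(2*t) + exp(2*t), -4*t*exp(2*t)]
  [-3*t^2*exp(2*t)/2 + 5*t*exp(2*t), 3*t^2*exp(2*t)/2 + 4*t*exp(2*t), -6*t*exp(2*t) + exp(2*t)]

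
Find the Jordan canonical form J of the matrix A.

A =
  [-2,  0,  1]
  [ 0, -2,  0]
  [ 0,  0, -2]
J_2(-2) ⊕ J_1(-2)

The characteristic polynomial is
  det(x·I − A) = x^3 + 6*x^2 + 12*x + 8 = (x + 2)^3

Eigenvalues and multiplicities (the geometric multiplicity of λ is n − rank(A − λI), which equals the number of Jordan blocks for λ):
  λ = -2: algebraic multiplicity = 3, geometric multiplicity = 2

Determining the block sizes for each eigenvalue:
  λ = -2: 2 blocks summing to 3 forces exactly one block of size 2 and the rest size 1 → block sizes [2, 1]

Assembling the blocks gives a Jordan form
J =
  [-2,  1,  0]
  [ 0, -2,  0]
  [ 0,  0, -2]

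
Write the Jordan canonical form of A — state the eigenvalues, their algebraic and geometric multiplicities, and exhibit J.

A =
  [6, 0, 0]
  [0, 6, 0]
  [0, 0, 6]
J_1(6) ⊕ J_1(6) ⊕ J_1(6)

The characteristic polynomial is
  det(x·I − A) = x^3 - 18*x^2 + 108*x - 216 = (x - 6)^3

Eigenvalues and multiplicities (the geometric multiplicity of λ is n − rank(A − λI), which equals the number of Jordan blocks for λ):
  λ = 6: algebraic multiplicity = 3, geometric multiplicity = 3

Determining the block sizes for each eigenvalue:
  λ = 6: gm = am = 3, so every block has size 1 → block sizes [1, 1, 1]

Assembling the blocks gives a Jordan form
J =
  [6, 0, 0]
  [0, 6, 0]
  [0, 0, 6]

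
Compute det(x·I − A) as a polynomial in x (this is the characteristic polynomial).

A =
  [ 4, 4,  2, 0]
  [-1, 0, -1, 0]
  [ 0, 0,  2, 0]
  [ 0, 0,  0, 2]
x^4 - 8*x^3 + 24*x^2 - 32*x + 16

Expanding det(x·I − A) (e.g. by cofactor expansion or by noting that A is similar to its Jordan form J, which has the same characteristic polynomial as A) gives
  χ_A(x) = x^4 - 8*x^3 + 24*x^2 - 32*x + 16
which factors as (x - 2)^4. The eigenvalues (with algebraic multiplicities) are λ = 2 with multiplicity 4.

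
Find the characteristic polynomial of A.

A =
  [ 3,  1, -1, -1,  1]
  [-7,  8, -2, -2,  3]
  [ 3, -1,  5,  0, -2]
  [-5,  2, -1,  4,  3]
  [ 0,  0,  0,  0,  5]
x^5 - 25*x^4 + 250*x^3 - 1250*x^2 + 3125*x - 3125

Expanding det(x·I − A) (e.g. by cofactor expansion or by noting that A is similar to its Jordan form J, which has the same characteristic polynomial as A) gives
  χ_A(x) = x^5 - 25*x^4 + 250*x^3 - 1250*x^2 + 3125*x - 3125
which factors as (x - 5)^5. The eigenvalues (with algebraic multiplicities) are λ = 5 with multiplicity 5.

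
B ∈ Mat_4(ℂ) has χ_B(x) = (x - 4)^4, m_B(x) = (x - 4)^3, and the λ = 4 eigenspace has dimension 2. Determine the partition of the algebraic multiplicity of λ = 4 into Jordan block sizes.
Block sizes for λ = 4: [3, 1]

Step 1 — from the characteristic polynomial, algebraic multiplicity of λ = 4 is 4. From dim ker(B − (4)·I) = 2, there are exactly 2 Jordan blocks for λ = 4.
Step 2 — from the minimal polynomial, the factor (x − 4)^3 tells us the largest block for λ = 4 has size 3.
Step 3 — with total size 4, 2 blocks, and largest block 3, the block sizes (in nonincreasing order) are [3, 1].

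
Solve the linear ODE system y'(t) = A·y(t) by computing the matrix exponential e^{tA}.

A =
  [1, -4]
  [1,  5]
e^{tA} =
  [-2*t*exp(3*t) + exp(3*t), -4*t*exp(3*t)]
  [t*exp(3*t), 2*t*exp(3*t) + exp(3*t)]

Strategy: write A = P · J · P⁻¹ where J is a Jordan canonical form, so e^{tA} = P · e^{tJ} · P⁻¹, and e^{tJ} can be computed block-by-block.

A has Jordan form
J =
  [3, 1]
  [0, 3]
(up to reordering of blocks).

Per-block formulas:
  For a 2×2 Jordan block J_2(3): exp(t · J_2(3)) = e^(3t)·(I + t·N), where N is the 2×2 nilpotent shift.

After assembling e^{tJ} and conjugating by P, we get:

e^{tA} =
  [-2*t*exp(3*t) + exp(3*t), -4*t*exp(3*t)]
  [t*exp(3*t), 2*t*exp(3*t) + exp(3*t)]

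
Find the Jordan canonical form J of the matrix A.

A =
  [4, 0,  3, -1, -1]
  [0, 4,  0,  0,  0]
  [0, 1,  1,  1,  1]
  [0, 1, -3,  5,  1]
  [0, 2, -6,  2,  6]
J_2(4) ⊕ J_2(4) ⊕ J_1(4)

The characteristic polynomial is
  det(x·I − A) = x^5 - 20*x^4 + 160*x^3 - 640*x^2 + 1280*x - 1024 = (x - 4)^5

Eigenvalues and multiplicities (the geometric multiplicity of λ is n − rank(A − λI), which equals the number of Jordan blocks for λ):
  λ = 4: algebraic multiplicity = 5, geometric multiplicity = 3

Determining the block sizes for each eigenvalue:
  λ = 4: with am = 5 and gm = 3, the partition is not yet determined (e.g. several partitions of 5 into 3 parts exist). Let N = A − (4)·I. Computing rank(N^1) = 2, rank(N^2) = 0; the number of blocks of size ≥ j is rank(N^{j−1}) − rank(N^j), giving [3, 2]. So we have 2 block(s) of size 2, 1 block(s) of size 1 → block sizes [2, 2, 1]

Assembling the blocks gives a Jordan form
J =
  [4, 1, 0, 0, 0]
  [0, 4, 0, 0, 0]
  [0, 0, 4, 1, 0]
  [0, 0, 0, 4, 0]
  [0, 0, 0, 0, 4]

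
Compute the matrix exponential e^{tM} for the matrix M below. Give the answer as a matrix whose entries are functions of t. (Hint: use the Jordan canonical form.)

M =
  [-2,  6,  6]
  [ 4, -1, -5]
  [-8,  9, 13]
e^{tM} =
  [-2*exp(4*t) + 3*exp(2*t), 3*exp(4*t) - 3*exp(2*t), 3*exp(4*t) - 3*exp(2*t)]
  [2*t*exp(4*t) + exp(4*t) - exp(2*t), -3*t*exp(4*t) + exp(2*t), -3*t*exp(4*t) - exp(4*t) + exp(2*t)]
  [-2*t*exp(4*t) - 3*exp(4*t) + 3*exp(2*t), 3*t*exp(4*t) + 3*exp(4*t) - 3*exp(2*t), 3*t*exp(4*t) + 4*exp(4*t) - 3*exp(2*t)]

Strategy: write M = P · J · P⁻¹ where J is a Jordan canonical form, so e^{tM} = P · e^{tJ} · P⁻¹, and e^{tJ} can be computed block-by-block.

M has Jordan form
J =
  [2, 0, 0]
  [0, 4, 1]
  [0, 0, 4]
(up to reordering of blocks).

Per-block formulas:
  For a 1×1 block at λ = 2: exp(t · [2]) = [e^(2t)].
  For a 2×2 Jordan block J_2(4): exp(t · J_2(4)) = e^(4t)·(I + t·N), where N is the 2×2 nilpotent shift.

After assembling e^{tJ} and conjugating by P, we get:

e^{tM} =
  [-2*exp(4*t) + 3*exp(2*t), 3*exp(4*t) - 3*exp(2*t), 3*exp(4*t) - 3*exp(2*t)]
  [2*t*exp(4*t) + exp(4*t) - exp(2*t), -3*t*exp(4*t) + exp(2*t), -3*t*exp(4*t) - exp(4*t) + exp(2*t)]
  [-2*t*exp(4*t) - 3*exp(4*t) + 3*exp(2*t), 3*t*exp(4*t) + 3*exp(4*t) - 3*exp(2*t), 3*t*exp(4*t) + 4*exp(4*t) - 3*exp(2*t)]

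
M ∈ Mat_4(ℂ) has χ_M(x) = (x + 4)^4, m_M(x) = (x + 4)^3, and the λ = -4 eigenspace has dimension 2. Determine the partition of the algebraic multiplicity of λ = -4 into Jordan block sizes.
Block sizes for λ = -4: [3, 1]

Step 1 — from the characteristic polynomial, algebraic multiplicity of λ = -4 is 4. From dim ker(M − (-4)·I) = 2, there are exactly 2 Jordan blocks for λ = -4.
Step 2 — from the minimal polynomial, the factor (x + 4)^3 tells us the largest block for λ = -4 has size 3.
Step 3 — with total size 4, 2 blocks, and largest block 3, the block sizes (in nonincreasing order) are [3, 1].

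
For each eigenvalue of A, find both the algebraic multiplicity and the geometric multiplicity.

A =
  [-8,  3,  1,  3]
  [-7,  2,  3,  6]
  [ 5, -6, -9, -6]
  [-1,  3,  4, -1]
λ = -4: alg = 4, geom = 2

Step 1 — factor the characteristic polynomial to read off the algebraic multiplicities:
  χ_A(x) = (x + 4)^4

Step 2 — compute geometric multiplicities via the rank-nullity identity g(λ) = n − rank(A − λI):
  rank(A − (-4)·I) = 2, so dim ker(A − (-4)·I) = n − 2 = 2

Summary:
  λ = -4: algebraic multiplicity = 4, geometric multiplicity = 2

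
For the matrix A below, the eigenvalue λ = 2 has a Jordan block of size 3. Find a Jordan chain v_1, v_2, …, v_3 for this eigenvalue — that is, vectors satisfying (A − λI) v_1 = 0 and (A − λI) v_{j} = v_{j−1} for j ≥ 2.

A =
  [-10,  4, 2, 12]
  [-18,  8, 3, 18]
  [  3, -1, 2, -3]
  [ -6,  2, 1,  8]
A Jordan chain for λ = 2 of length 3:
v_1 = (6, 9, 0, 3)ᵀ
v_2 = (-12, -18, 3, -6)ᵀ
v_3 = (1, 0, 0, 0)ᵀ

Let N = A − (2)·I. We want v_3 with N^3 v_3 = 0 but N^2 v_3 ≠ 0; then v_{j-1} := N · v_j for j = 3, …, 2.

Pick v_3 = (1, 0, 0, 0)ᵀ.
Then v_2 = N · v_3 = (-12, -18, 3, -6)ᵀ.
Then v_1 = N · v_2 = (6, 9, 0, 3)ᵀ.

Sanity check: (A − (2)·I) v_1 = (0, 0, 0, 0)ᵀ = 0. ✓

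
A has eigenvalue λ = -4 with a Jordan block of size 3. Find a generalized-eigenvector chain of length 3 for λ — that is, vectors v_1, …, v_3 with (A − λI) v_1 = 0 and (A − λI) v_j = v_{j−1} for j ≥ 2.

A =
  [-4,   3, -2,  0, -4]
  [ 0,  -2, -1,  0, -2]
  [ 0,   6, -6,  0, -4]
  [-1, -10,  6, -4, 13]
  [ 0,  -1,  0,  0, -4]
A Jordan chain for λ = -4 of length 3:
v_1 = (-2, 0, 4, 0, -2)ᵀ
v_2 = (3, 2, 6, -10, -1)ᵀ
v_3 = (0, 1, 0, 0, 0)ᵀ

Let N = A − (-4)·I. We want v_3 with N^3 v_3 = 0 but N^2 v_3 ≠ 0; then v_{j-1} := N · v_j for j = 3, …, 2.

Pick v_3 = (0, 1, 0, 0, 0)ᵀ.
Then v_2 = N · v_3 = (3, 2, 6, -10, -1)ᵀ.
Then v_1 = N · v_2 = (-2, 0, 4, 0, -2)ᵀ.

Sanity check: (A − (-4)·I) v_1 = (0, 0, 0, 0, 0)ᵀ = 0. ✓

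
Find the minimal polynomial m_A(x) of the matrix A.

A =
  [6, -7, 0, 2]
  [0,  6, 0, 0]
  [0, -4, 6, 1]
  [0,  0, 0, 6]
x^2 - 12*x + 36

The characteristic polynomial is χ_A(x) = (x - 6)^4, so the eigenvalues are known. The minimal polynomial is
  m_A(x) = Π_λ (x − λ)^{k_λ}
where k_λ is the size of the *largest* Jordan block for λ (equivalently, the smallest k with (A − λI)^k v = 0 for every generalised eigenvector v of λ).

  λ = 6: largest Jordan block has size 2, contributing (x − 6)^2

So m_A(x) = (x - 6)^2 = x^2 - 12*x + 36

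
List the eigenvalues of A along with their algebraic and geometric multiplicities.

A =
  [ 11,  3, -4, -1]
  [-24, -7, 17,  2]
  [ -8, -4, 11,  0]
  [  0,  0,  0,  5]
λ = 5: alg = 4, geom = 2

Step 1 — factor the characteristic polynomial to read off the algebraic multiplicities:
  χ_A(x) = (x - 5)^4

Step 2 — compute geometric multiplicities via the rank-nullity identity g(λ) = n − rank(A − λI):
  rank(A − (5)·I) = 2, so dim ker(A − (5)·I) = n − 2 = 2

Summary:
  λ = 5: algebraic multiplicity = 4, geometric multiplicity = 2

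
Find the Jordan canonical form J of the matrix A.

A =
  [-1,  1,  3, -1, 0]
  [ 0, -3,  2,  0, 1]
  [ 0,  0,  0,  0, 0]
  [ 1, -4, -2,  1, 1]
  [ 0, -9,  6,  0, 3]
J_3(0) ⊕ J_2(0)

The characteristic polynomial is
  det(x·I − A) = x^5

Eigenvalues and multiplicities (the geometric multiplicity of λ is n − rank(A − λI), which equals the number of Jordan blocks for λ):
  λ = 0: algebraic multiplicity = 5, geometric multiplicity = 2

Determining the block sizes for each eigenvalue:
  λ = 0: with am = 5 and gm = 2, the partition is not yet determined (e.g. several partitions of 5 into 2 parts exist). Let N = A − (0)·I. Computing rank(N^1) = 3, rank(N^2) = 1, rank(N^3) = 0; the number of blocks of size ≥ j is rank(N^{j−1}) − rank(N^j), giving [2, 2, 1]. So we have 1 block(s) of size 3, 1 block(s) of size 2 → block sizes [3, 2]

Assembling the blocks gives a Jordan form
J =
  [0, 1, 0, 0, 0]
  [0, 0, 1, 0, 0]
  [0, 0, 0, 0, 0]
  [0, 0, 0, 0, 1]
  [0, 0, 0, 0, 0]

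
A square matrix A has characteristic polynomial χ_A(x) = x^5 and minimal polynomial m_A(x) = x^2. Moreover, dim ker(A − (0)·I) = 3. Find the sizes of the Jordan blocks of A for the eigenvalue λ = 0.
Block sizes for λ = 0: [2, 2, 1]

Step 1 — from the characteristic polynomial, algebraic multiplicity of λ = 0 is 5. From dim ker(A − (0)·I) = 3, there are exactly 3 Jordan blocks for λ = 0.
Step 2 — from the minimal polynomial, the factor (x − 0)^2 tells us the largest block for λ = 0 has size 2.
Step 3 — with total size 5, 3 blocks, and largest block 2, the block sizes (in nonincreasing order) are [2, 2, 1].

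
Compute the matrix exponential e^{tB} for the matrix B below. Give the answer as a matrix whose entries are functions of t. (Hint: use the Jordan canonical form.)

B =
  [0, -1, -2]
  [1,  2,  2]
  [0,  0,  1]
e^{tB} =
  [-t*exp(t) + exp(t), -t*exp(t), -2*t*exp(t)]
  [t*exp(t), t*exp(t) + exp(t), 2*t*exp(t)]
  [0, 0, exp(t)]

Strategy: write B = P · J · P⁻¹ where J is a Jordan canonical form, so e^{tB} = P · e^{tJ} · P⁻¹, and e^{tJ} can be computed block-by-block.

B has Jordan form
J =
  [1, 1, 0]
  [0, 1, 0]
  [0, 0, 1]
(up to reordering of blocks).

Per-block formulas:
  For a 2×2 Jordan block J_2(1): exp(t · J_2(1)) = e^(1t)·(I + t·N), where N is the 2×2 nilpotent shift.
  For a 1×1 block at λ = 1: exp(t · [1]) = [e^(1t)].

After assembling e^{tJ} and conjugating by P, we get:

e^{tB} =
  [-t*exp(t) + exp(t), -t*exp(t), -2*t*exp(t)]
  [t*exp(t), t*exp(t) + exp(t), 2*t*exp(t)]
  [0, 0, exp(t)]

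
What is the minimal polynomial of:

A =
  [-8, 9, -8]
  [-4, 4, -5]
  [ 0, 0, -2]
x^3 + 6*x^2 + 12*x + 8

The characteristic polynomial is χ_A(x) = (x + 2)^3, so the eigenvalues are known. The minimal polynomial is
  m_A(x) = Π_λ (x − λ)^{k_λ}
where k_λ is the size of the *largest* Jordan block for λ (equivalently, the smallest k with (A − λI)^k v = 0 for every generalised eigenvector v of λ).

  λ = -2: largest Jordan block has size 3, contributing (x + 2)^3

So m_A(x) = (x + 2)^3 = x^3 + 6*x^2 + 12*x + 8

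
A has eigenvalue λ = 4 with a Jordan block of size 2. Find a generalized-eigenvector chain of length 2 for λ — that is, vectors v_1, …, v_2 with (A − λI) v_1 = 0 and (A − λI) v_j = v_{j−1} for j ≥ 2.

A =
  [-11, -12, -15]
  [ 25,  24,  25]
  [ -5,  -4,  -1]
A Jordan chain for λ = 4 of length 2:
v_1 = (-15, 25, -5)ᵀ
v_2 = (1, 0, 0)ᵀ

Let N = A − (4)·I. We want v_2 with N^2 v_2 = 0 but N^1 v_2 ≠ 0; then v_{j-1} := N · v_j for j = 2, …, 2.

Pick v_2 = (1, 0, 0)ᵀ.
Then v_1 = N · v_2 = (-15, 25, -5)ᵀ.

Sanity check: (A − (4)·I) v_1 = (0, 0, 0)ᵀ = 0. ✓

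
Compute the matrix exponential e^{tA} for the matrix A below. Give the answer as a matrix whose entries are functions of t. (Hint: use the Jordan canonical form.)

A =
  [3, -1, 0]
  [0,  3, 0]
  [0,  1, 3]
e^{tA} =
  [exp(3*t), -t*exp(3*t), 0]
  [0, exp(3*t), 0]
  [0, t*exp(3*t), exp(3*t)]

Strategy: write A = P · J · P⁻¹ where J is a Jordan canonical form, so e^{tA} = P · e^{tJ} · P⁻¹, and e^{tJ} can be computed block-by-block.

A has Jordan form
J =
  [3, 1, 0]
  [0, 3, 0]
  [0, 0, 3]
(up to reordering of blocks).

Per-block formulas:
  For a 1×1 block at λ = 3: exp(t · [3]) = [e^(3t)].
  For a 2×2 Jordan block J_2(3): exp(t · J_2(3)) = e^(3t)·(I + t·N), where N is the 2×2 nilpotent shift.

After assembling e^{tJ} and conjugating by P, we get:

e^{tA} =
  [exp(3*t), -t*exp(3*t), 0]
  [0, exp(3*t), 0]
  [0, t*exp(3*t), exp(3*t)]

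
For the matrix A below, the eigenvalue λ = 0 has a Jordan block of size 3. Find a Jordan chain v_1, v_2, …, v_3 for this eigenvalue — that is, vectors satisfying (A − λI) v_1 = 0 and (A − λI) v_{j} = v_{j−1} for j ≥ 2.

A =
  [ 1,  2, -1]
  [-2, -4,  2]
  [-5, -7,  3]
A Jordan chain for λ = 0 of length 3:
v_1 = (2, -4, -6)ᵀ
v_2 = (1, -2, -5)ᵀ
v_3 = (1, 0, 0)ᵀ

Let N = A − (0)·I. We want v_3 with N^3 v_3 = 0 but N^2 v_3 ≠ 0; then v_{j-1} := N · v_j for j = 3, …, 2.

Pick v_3 = (1, 0, 0)ᵀ.
Then v_2 = N · v_3 = (1, -2, -5)ᵀ.
Then v_1 = N · v_2 = (2, -4, -6)ᵀ.

Sanity check: (A − (0)·I) v_1 = (0, 0, 0)ᵀ = 0. ✓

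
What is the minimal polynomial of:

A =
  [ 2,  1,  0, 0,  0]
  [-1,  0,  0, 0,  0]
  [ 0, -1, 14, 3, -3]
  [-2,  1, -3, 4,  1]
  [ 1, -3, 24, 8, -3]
x^4 - 12*x^3 + 46*x^2 - 60*x + 25

The characteristic polynomial is χ_A(x) = (x - 5)^3*(x - 1)^2, so the eigenvalues are known. The minimal polynomial is
  m_A(x) = Π_λ (x − λ)^{k_λ}
where k_λ is the size of the *largest* Jordan block for λ (equivalently, the smallest k with (A − λI)^k v = 0 for every generalised eigenvector v of λ).

  λ = 1: largest Jordan block has size 2, contributing (x − 1)^2
  λ = 5: largest Jordan block has size 2, contributing (x − 5)^2

So m_A(x) = (x - 5)^2*(x - 1)^2 = x^4 - 12*x^3 + 46*x^2 - 60*x + 25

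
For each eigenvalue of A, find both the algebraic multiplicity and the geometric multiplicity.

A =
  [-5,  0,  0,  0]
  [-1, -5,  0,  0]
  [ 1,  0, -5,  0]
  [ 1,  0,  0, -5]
λ = -5: alg = 4, geom = 3

Step 1 — factor the characteristic polynomial to read off the algebraic multiplicities:
  χ_A(x) = (x + 5)^4

Step 2 — compute geometric multiplicities via the rank-nullity identity g(λ) = n − rank(A − λI):
  rank(A − (-5)·I) = 1, so dim ker(A − (-5)·I) = n − 1 = 3

Summary:
  λ = -5: algebraic multiplicity = 4, geometric multiplicity = 3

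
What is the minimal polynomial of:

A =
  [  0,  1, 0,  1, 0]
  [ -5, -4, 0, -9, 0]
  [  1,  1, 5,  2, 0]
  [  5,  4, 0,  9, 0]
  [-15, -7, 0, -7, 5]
x^4 - 10*x^3 + 25*x^2

The characteristic polynomial is χ_A(x) = x^2*(x - 5)^3, so the eigenvalues are known. The minimal polynomial is
  m_A(x) = Π_λ (x − λ)^{k_λ}
where k_λ is the size of the *largest* Jordan block for λ (equivalently, the smallest k with (A − λI)^k v = 0 for every generalised eigenvector v of λ).

  λ = 0: largest Jordan block has size 2, contributing (x − 0)^2
  λ = 5: largest Jordan block has size 2, contributing (x − 5)^2

So m_A(x) = x^2*(x - 5)^2 = x^4 - 10*x^3 + 25*x^2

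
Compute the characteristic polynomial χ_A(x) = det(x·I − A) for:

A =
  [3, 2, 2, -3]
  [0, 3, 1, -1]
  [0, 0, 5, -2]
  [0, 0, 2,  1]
x^4 - 12*x^3 + 54*x^2 - 108*x + 81

Expanding det(x·I − A) (e.g. by cofactor expansion or by noting that A is similar to its Jordan form J, which has the same characteristic polynomial as A) gives
  χ_A(x) = x^4 - 12*x^3 + 54*x^2 - 108*x + 81
which factors as (x - 3)^4. The eigenvalues (with algebraic multiplicities) are λ = 3 with multiplicity 4.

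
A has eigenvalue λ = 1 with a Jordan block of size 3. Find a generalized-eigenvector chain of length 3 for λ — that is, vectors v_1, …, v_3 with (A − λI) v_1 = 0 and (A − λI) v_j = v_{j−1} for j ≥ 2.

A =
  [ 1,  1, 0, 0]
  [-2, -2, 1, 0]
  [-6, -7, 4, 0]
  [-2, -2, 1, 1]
A Jordan chain for λ = 1 of length 3:
v_1 = (-2, 0, -4, -2)ᵀ
v_2 = (0, -2, -6, -2)ᵀ
v_3 = (1, 0, 0, 0)ᵀ

Let N = A − (1)·I. We want v_3 with N^3 v_3 = 0 but N^2 v_3 ≠ 0; then v_{j-1} := N · v_j for j = 3, …, 2.

Pick v_3 = (1, 0, 0, 0)ᵀ.
Then v_2 = N · v_3 = (0, -2, -6, -2)ᵀ.
Then v_1 = N · v_2 = (-2, 0, -4, -2)ᵀ.

Sanity check: (A − (1)·I) v_1 = (0, 0, 0, 0)ᵀ = 0. ✓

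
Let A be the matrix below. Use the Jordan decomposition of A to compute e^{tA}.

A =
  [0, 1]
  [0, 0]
e^{tA} =
  [1, t]
  [0, 1]

Strategy: write A = P · J · P⁻¹ where J is a Jordan canonical form, so e^{tA} = P · e^{tJ} · P⁻¹, and e^{tJ} can be computed block-by-block.

A has Jordan form
J =
  [0, 1]
  [0, 0]
(up to reordering of blocks).

Per-block formulas:
  For a 2×2 Jordan block J_2(0): exp(t · J_2(0)) = e^(0t)·(I + t·N), where N is the 2×2 nilpotent shift.

After assembling e^{tJ} and conjugating by P, we get:

e^{tA} =
  [1, t]
  [0, 1]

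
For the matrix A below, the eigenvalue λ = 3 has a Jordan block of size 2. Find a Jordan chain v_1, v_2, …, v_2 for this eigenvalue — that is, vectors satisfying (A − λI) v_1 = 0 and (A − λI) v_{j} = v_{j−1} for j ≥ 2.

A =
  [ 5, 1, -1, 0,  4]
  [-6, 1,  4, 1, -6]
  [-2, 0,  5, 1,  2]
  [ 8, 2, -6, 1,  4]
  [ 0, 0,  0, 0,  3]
A Jordan chain for λ = 3 of length 2:
v_1 = (2, -6, -2, 8, 0)ᵀ
v_2 = (1, 0, 0, 0, 0)ᵀ

Let N = A − (3)·I. We want v_2 with N^2 v_2 = 0 but N^1 v_2 ≠ 0; then v_{j-1} := N · v_j for j = 2, …, 2.

Pick v_2 = (1, 0, 0, 0, 0)ᵀ.
Then v_1 = N · v_2 = (2, -6, -2, 8, 0)ᵀ.

Sanity check: (A − (3)·I) v_1 = (0, 0, 0, 0, 0)ᵀ = 0. ✓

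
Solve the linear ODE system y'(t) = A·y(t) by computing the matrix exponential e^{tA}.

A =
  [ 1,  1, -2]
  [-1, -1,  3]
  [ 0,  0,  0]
e^{tA} =
  [t + 1, t, t^2/2 - 2*t]
  [-t, 1 - t, -t^2/2 + 3*t]
  [0, 0, 1]

Strategy: write A = P · J · P⁻¹ where J is a Jordan canonical form, so e^{tA} = P · e^{tJ} · P⁻¹, and e^{tJ} can be computed block-by-block.

A has Jordan form
J =
  [0, 1, 0]
  [0, 0, 1]
  [0, 0, 0]
(up to reordering of blocks).

Per-block formulas:
  For a 3×3 Jordan block J_3(0): exp(t · J_3(0)) = e^(0t)·(I + t·N + (t^2/2)·N^2), where N is the 3×3 nilpotent shift.

After assembling e^{tJ} and conjugating by P, we get:

e^{tA} =
  [t + 1, t, t^2/2 - 2*t]
  [-t, 1 - t, -t^2/2 + 3*t]
  [0, 0, 1]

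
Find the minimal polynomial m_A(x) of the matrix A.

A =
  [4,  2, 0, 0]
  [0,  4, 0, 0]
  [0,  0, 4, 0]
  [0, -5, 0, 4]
x^2 - 8*x + 16

The characteristic polynomial is χ_A(x) = (x - 4)^4, so the eigenvalues are known. The minimal polynomial is
  m_A(x) = Π_λ (x − λ)^{k_λ}
where k_λ is the size of the *largest* Jordan block for λ (equivalently, the smallest k with (A − λI)^k v = 0 for every generalised eigenvector v of λ).

  λ = 4: largest Jordan block has size 2, contributing (x − 4)^2

So m_A(x) = (x - 4)^2 = x^2 - 8*x + 16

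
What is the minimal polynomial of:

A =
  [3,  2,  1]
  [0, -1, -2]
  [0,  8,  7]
x^2 - 6*x + 9

The characteristic polynomial is χ_A(x) = (x - 3)^3, so the eigenvalues are known. The minimal polynomial is
  m_A(x) = Π_λ (x − λ)^{k_λ}
where k_λ is the size of the *largest* Jordan block for λ (equivalently, the smallest k with (A − λI)^k v = 0 for every generalised eigenvector v of λ).

  λ = 3: largest Jordan block has size 2, contributing (x − 3)^2

So m_A(x) = (x - 3)^2 = x^2 - 6*x + 9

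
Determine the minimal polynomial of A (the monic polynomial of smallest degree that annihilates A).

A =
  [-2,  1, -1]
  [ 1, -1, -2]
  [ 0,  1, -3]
x^3 + 6*x^2 + 12*x + 8

The characteristic polynomial is χ_A(x) = (x + 2)^3, so the eigenvalues are known. The minimal polynomial is
  m_A(x) = Π_λ (x − λ)^{k_λ}
where k_λ is the size of the *largest* Jordan block for λ (equivalently, the smallest k with (A − λI)^k v = 0 for every generalised eigenvector v of λ).

  λ = -2: largest Jordan block has size 3, contributing (x + 2)^3

So m_A(x) = (x + 2)^3 = x^3 + 6*x^2 + 12*x + 8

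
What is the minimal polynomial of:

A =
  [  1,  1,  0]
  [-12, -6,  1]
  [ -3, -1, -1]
x^3 + 6*x^2 + 12*x + 8

The characteristic polynomial is χ_A(x) = (x + 2)^3, so the eigenvalues are known. The minimal polynomial is
  m_A(x) = Π_λ (x − λ)^{k_λ}
where k_λ is the size of the *largest* Jordan block for λ (equivalently, the smallest k with (A − λI)^k v = 0 for every generalised eigenvector v of λ).

  λ = -2: largest Jordan block has size 3, contributing (x + 2)^3

So m_A(x) = (x + 2)^3 = x^3 + 6*x^2 + 12*x + 8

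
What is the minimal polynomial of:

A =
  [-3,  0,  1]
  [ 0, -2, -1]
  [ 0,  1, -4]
x^3 + 9*x^2 + 27*x + 27

The characteristic polynomial is χ_A(x) = (x + 3)^3, so the eigenvalues are known. The minimal polynomial is
  m_A(x) = Π_λ (x − λ)^{k_λ}
where k_λ is the size of the *largest* Jordan block for λ (equivalently, the smallest k with (A − λI)^k v = 0 for every generalised eigenvector v of λ).

  λ = -3: largest Jordan block has size 3, contributing (x + 3)^3

So m_A(x) = (x + 3)^3 = x^3 + 9*x^2 + 27*x + 27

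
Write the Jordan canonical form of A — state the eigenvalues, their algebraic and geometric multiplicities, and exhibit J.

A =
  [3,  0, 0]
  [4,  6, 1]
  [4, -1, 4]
J_1(3) ⊕ J_2(5)

The characteristic polynomial is
  det(x·I − A) = x^3 - 13*x^2 + 55*x - 75 = (x - 5)^2*(x - 3)

Eigenvalues and multiplicities (the geometric multiplicity of λ is n − rank(A − λI), which equals the number of Jordan blocks for λ):
  λ = 3: algebraic multiplicity = 1, geometric multiplicity = 1
  λ = 5: algebraic multiplicity = 2, geometric multiplicity = 1

Determining the block sizes for each eigenvalue:
  λ = 3: one block (gm = 1), so the single block has size am = 1 → block sizes [1]
  λ = 5: one block (gm = 1), so the single block has size am = 2 → block sizes [2]

Assembling the blocks gives a Jordan form
J =
  [3, 0, 0]
  [0, 5, 1]
  [0, 0, 5]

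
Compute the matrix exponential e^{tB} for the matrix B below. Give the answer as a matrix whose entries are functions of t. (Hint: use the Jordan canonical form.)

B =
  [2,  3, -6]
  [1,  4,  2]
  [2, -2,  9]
e^{tB} =
  [-3*t*exp(5*t) + exp(5*t), 3*t*exp(5*t), -6*t*exp(5*t)]
  [t*exp(5*t), -t*exp(5*t) + exp(5*t), 2*t*exp(5*t)]
  [2*t*exp(5*t), -2*t*exp(5*t), 4*t*exp(5*t) + exp(5*t)]

Strategy: write B = P · J · P⁻¹ where J is a Jordan canonical form, so e^{tB} = P · e^{tJ} · P⁻¹, and e^{tJ} can be computed block-by-block.

B has Jordan form
J =
  [5, 1, 0]
  [0, 5, 0]
  [0, 0, 5]
(up to reordering of blocks).

Per-block formulas:
  For a 1×1 block at λ = 5: exp(t · [5]) = [e^(5t)].
  For a 2×2 Jordan block J_2(5): exp(t · J_2(5)) = e^(5t)·(I + t·N), where N is the 2×2 nilpotent shift.

After assembling e^{tJ} and conjugating by P, we get:

e^{tB} =
  [-3*t*exp(5*t) + exp(5*t), 3*t*exp(5*t), -6*t*exp(5*t)]
  [t*exp(5*t), -t*exp(5*t) + exp(5*t), 2*t*exp(5*t)]
  [2*t*exp(5*t), -2*t*exp(5*t), 4*t*exp(5*t) + exp(5*t)]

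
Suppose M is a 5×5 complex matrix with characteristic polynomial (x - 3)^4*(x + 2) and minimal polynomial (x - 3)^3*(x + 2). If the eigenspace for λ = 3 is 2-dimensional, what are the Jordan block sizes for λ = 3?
Block sizes for λ = 3: [3, 1]

Step 1 — from the characteristic polynomial, algebraic multiplicity of λ = 3 is 4. From dim ker(M − (3)·I) = 2, there are exactly 2 Jordan blocks for λ = 3.
Step 2 — from the minimal polynomial, the factor (x − 3)^3 tells us the largest block for λ = 3 has size 3.
Step 3 — with total size 4, 2 blocks, and largest block 3, the block sizes (in nonincreasing order) are [3, 1].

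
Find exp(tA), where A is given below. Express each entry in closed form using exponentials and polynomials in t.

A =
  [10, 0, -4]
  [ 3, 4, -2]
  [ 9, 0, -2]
e^{tA} =
  [6*t*exp(4*t) + exp(4*t), 0, -4*t*exp(4*t)]
  [3*t*exp(4*t), exp(4*t), -2*t*exp(4*t)]
  [9*t*exp(4*t), 0, -6*t*exp(4*t) + exp(4*t)]

Strategy: write A = P · J · P⁻¹ where J is a Jordan canonical form, so e^{tA} = P · e^{tJ} · P⁻¹, and e^{tJ} can be computed block-by-block.

A has Jordan form
J =
  [4, 1, 0]
  [0, 4, 0]
  [0, 0, 4]
(up to reordering of blocks).

Per-block formulas:
  For a 2×2 Jordan block J_2(4): exp(t · J_2(4)) = e^(4t)·(I + t·N), where N is the 2×2 nilpotent shift.
  For a 1×1 block at λ = 4: exp(t · [4]) = [e^(4t)].

After assembling e^{tJ} and conjugating by P, we get:

e^{tA} =
  [6*t*exp(4*t) + exp(4*t), 0, -4*t*exp(4*t)]
  [3*t*exp(4*t), exp(4*t), -2*t*exp(4*t)]
  [9*t*exp(4*t), 0, -6*t*exp(4*t) + exp(4*t)]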